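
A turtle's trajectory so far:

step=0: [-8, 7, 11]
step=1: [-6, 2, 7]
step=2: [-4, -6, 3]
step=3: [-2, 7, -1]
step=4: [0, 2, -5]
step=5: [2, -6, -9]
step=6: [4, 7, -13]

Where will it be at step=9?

[10, 7, -25]

The first coordinate changes by +2 each step, so at step 9 it is -8 + 9·(2) = 10.
The second coordinate repeats the cycle [7, 2, -6] with period 3; step 9 mod 3 = 0, giving 7.
The third coordinate changes by -4 each step, so at step 9 it is 11 + 9·(-4) = -25.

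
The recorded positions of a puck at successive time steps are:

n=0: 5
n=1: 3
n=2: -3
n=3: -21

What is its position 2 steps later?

-237

The jumps are -2, -6, -18 — a geometric progression with ratio 3.
step 4: -21 − 54 → -75
step 5: -75 − 162 → -237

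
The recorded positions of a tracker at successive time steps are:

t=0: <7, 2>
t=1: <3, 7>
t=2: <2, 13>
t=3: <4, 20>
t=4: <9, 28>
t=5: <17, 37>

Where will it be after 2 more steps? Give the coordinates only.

<42, 58>

Successive displacements: <-4, +5>, <-1, +6>, <+2, +7>, <+5, +8>, <+8, +9> — each changes by <+3, +1>.
step 6: <17, 37> + <+11, +10> → <28, 47>
step 7: <28, 47> + <+14, +11> → <42, 58>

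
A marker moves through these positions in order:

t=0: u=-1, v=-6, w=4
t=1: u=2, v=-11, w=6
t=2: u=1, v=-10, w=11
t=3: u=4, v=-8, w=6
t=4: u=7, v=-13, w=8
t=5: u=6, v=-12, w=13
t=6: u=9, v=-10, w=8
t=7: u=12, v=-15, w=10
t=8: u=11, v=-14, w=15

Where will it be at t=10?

The moves between consecutive positions are (+3, -5, +2), (-1, +1, +5), (+3, +2, -5), (+3, -5, +2), (-1, +1, +5), (+3, +2, -5), (+3, -5, +2), (-1, +1, +5); they repeat the 3-cycle [(+3, -5, +2), (-1, +1, +5), (+3, +2, -5)].
step 9: apply (+3, +2, -5) → u=14, v=-12, w=10
step 10: apply (+3, -5, +2) → u=17, v=-17, w=12

u=17, v=-17, w=12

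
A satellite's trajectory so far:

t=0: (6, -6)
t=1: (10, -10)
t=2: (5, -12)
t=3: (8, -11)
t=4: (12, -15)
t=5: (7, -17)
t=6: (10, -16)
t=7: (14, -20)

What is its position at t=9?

(12, -21)

The moves between consecutive positions are (+4, -4), (-5, -2), (+3, +1), (+4, -4), (-5, -2), (+3, +1), (+4, -4); they repeat the 3-cycle [(+4, -4), (-5, -2), (+3, +1)].
step 8: apply (-5, -2) → (9, -22)
step 9: apply (+3, +1) → (12, -21)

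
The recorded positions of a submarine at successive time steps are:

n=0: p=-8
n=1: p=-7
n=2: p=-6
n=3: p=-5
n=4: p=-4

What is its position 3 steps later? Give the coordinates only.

p=-1

Constant displacement of +1 per step.
step 5: -4 + 1 → p=-3
step 6: -3 + 1 → p=-2
step 7: -2 + 1 → p=-1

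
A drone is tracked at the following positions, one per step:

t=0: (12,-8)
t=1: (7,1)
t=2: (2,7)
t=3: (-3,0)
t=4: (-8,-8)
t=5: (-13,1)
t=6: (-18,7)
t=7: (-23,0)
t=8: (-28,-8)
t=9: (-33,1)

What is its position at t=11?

(-43,0)

First: linear, -5 per step → -43 at step 11.
Second: cycles through -8, 1, 7, 0 every 4 steps. Step 11 lands at position 3 of the cycle → 0.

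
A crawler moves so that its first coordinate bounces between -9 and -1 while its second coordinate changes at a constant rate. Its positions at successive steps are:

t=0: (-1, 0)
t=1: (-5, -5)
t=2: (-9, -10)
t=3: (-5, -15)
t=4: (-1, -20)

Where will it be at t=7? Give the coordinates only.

(-5, -35)

The first coordinate reflects between -9 and -1, moving 4 per step.
  step 5: -1 → -5
  step 6: -5 → -9
  step 7: -9 → -5
The second coordinate changes by -5 each step: at step 7 it is -35.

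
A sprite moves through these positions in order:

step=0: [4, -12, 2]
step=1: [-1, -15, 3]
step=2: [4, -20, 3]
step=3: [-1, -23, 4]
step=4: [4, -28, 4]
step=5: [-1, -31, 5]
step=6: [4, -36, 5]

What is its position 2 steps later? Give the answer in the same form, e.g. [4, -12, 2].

[4, -44, 6]

Differencing gives [-5, -3, +1], [+5, -5, +0], [-5, -3, +1], [+5, -5, +0], [-5, -3, +1], [+5, -5, +0]. This is the pattern [-5, -3, +1], [+5, -5, +0] repeated.
step 7: apply [-5, -3, +1] → [-1, -39, 6]
step 8: apply [+5, -5, +0] → [4, -44, 6]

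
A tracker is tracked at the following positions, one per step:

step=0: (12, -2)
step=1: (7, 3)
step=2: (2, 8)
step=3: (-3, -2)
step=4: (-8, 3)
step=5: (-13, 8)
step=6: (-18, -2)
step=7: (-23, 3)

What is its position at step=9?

(-33, -2)

First: linear, -5 per step → -33 at step 9.
Second: cycles through -2, 3, 8 every 3 steps. Step 9 lands at position 0 of the cycle → -2.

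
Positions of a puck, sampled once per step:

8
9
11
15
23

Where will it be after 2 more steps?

71

Consecutive displacements +1, +2, +4, +8 scale by a factor of 2 each step.
step 5: 23 + 16 → 39
step 6: 39 + 32 → 71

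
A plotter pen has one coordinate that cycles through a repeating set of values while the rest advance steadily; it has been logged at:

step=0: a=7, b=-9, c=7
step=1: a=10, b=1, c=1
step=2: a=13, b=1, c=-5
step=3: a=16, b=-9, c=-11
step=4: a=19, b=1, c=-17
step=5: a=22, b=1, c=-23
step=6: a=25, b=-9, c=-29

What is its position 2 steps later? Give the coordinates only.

a=31, b=1, c=-41

A: linear, +3 per step → 31 at step 8.
B: cycles through -9, 1, 1 every 3 steps. Step 8 lands at position 2 of the cycle → 1.
C: linear, -6 per step → -41 at step 8.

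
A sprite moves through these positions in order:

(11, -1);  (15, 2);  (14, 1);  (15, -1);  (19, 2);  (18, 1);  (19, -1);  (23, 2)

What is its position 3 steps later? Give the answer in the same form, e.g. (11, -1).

Step-to-step displacements: (+4, +3), (-1, -1), (+1, -2), (+4, +3), (-1, -1), (+1, -2), (+4, +3) — a repeating cycle of length 3.
step 8: apply (-1, -1) → (22, 1)
step 9: apply (+1, -2) → (23, -1)
step 10: apply (+4, +3) → (27, 2)

(27, 2)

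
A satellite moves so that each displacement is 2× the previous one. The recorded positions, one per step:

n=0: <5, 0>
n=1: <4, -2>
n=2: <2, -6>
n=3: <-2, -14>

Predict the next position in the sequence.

<-10, -30>

Step-to-step displacements: <-1, -2>, <-2, -4>, <-4, -8>; each is 2× the previous.
step 4: <-2, -14> + <-8, -16> → <-10, -30>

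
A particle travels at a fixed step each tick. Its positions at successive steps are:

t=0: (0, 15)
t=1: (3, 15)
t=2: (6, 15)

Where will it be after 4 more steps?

Each step adds (+3, +0) to the position.
step 3: (6, 15) + (+3, +0) → (9, 15)
step 4: (9, 15) + (+3, +0) → (12, 15)
step 5: (12, 15) + (+3, +0) → (15, 15)
step 6: (15, 15) + (+3, +0) → (18, 15)

(18, 15)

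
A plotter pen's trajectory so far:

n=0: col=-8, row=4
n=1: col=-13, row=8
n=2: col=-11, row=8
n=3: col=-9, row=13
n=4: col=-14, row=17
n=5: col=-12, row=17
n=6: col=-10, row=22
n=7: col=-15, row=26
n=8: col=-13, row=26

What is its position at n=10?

col=-16, row=35

Differencing gives (-5,+4), (+2,+0), (+2,+5), (-5,+4), (+2,+0), (+2,+5), (-5,+4), (+2,+0). This is the pattern (-5,+4), (+2,+0), (+2,+5) repeated.
step 9: apply (+2,+5) → col=-11, row=31
step 10: apply (-5,+4) → col=-16, row=35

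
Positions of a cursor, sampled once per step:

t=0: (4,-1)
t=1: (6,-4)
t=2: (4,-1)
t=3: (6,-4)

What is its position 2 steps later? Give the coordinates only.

(6,-4)

Consecutive displacements (+2,-3), (-2,+3), (+2,-3) scale by a factor of -1 each step.
step 4: (6,-4) + (-2,+3) → (4,-1)
step 5: (4,-1) + (+2,-3) → (6,-4)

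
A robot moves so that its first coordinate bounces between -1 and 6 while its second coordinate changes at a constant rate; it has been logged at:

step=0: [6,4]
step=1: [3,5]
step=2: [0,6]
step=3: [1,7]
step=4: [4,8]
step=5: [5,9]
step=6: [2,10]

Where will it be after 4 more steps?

The first coordinate travels 3 per step and bounces off the walls at -1 and 6.
  step 7: 2 → -1
  step 8: -1 → 2
  step 9: 2 → 5
  step 10: 5 → 4
The second coordinate changes by +1 each step: at step 10 it is 14.

[4,14]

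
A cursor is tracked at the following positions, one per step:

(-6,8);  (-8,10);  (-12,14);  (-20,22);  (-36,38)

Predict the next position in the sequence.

(-68,70)

Consecutive displacements (-2,+2), (-4,+4), (-8,+8), (-16,+16) scale by a factor of 2 each step.
step 5: (-36,38) + (-32,+32) → (-68,70)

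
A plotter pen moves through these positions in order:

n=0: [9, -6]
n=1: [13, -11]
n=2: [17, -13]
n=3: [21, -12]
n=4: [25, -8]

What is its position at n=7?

[37, 22]

Taking differences between consecutive positions: [+4, -5], [+4, -2], [+4, +1], [+4, +4]. These grow by [+0, +3] each step.
step 5: [25, -8] + [+4, +7] → [29, -1]
step 6: [29, -1] + [+4, +10] → [33, 9]
step 7: [33, 9] + [+4, +13] → [37, 22]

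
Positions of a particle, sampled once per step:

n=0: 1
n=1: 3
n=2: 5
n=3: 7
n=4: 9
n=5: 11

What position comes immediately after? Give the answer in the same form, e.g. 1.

13

Constant displacement of +2 per step.
step 6: 11 + 2 → 13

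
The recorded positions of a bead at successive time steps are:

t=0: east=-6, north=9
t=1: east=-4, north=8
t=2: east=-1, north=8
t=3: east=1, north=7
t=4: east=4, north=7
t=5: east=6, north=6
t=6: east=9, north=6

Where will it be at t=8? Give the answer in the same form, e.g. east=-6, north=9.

Step-to-step displacements: (+2,-1), (+3,+0), (+2,-1), (+3,+0), (+2,-1), (+3,+0) — a repeating cycle of length 2.
step 7: apply (+2,-1) → east=11, north=5
step 8: apply (+3,+0) → east=14, north=5

east=14, north=5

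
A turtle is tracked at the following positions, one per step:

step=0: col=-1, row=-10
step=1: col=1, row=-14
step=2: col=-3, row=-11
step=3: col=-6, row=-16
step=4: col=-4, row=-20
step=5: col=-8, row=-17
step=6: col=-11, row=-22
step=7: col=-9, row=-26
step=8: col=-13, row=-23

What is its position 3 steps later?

col=-18, row=-29

Differencing gives (+2, -4), (-4, +3), (-3, -5), (+2, -4), (-4, +3), (-3, -5), (+2, -4), (-4, +3). This is the pattern (+2, -4), (-4, +3), (-3, -5) repeated.
step 9: apply (-3, -5) → col=-16, row=-28
step 10: apply (+2, -4) → col=-14, row=-32
step 11: apply (-4, +3) → col=-18, row=-29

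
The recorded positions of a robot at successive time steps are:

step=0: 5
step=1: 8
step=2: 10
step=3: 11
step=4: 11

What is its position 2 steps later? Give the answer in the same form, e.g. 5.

Successive displacements: +3, +2, +1, +0 — each changes by -1.
step 5: 11 − 1 → 10
step 6: 10 − 2 → 8

8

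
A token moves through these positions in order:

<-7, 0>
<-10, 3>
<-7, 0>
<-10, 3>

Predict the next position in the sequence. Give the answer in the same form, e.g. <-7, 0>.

Consecutive displacements <-3, +3>, <+3, -3>, <-3, +3> scale by a factor of -1 each step.
step 4: <-10, 3> + <+3, -3> → <-7, 0>

<-7, 0>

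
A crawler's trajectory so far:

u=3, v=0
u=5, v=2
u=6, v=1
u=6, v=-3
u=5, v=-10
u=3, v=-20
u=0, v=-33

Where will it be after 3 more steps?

Taking differences between consecutive positions: (+2, +2), (+1, -1), (+0, -4), (-1, -7), (-2, -10), (-3, -13). These grow by (-1, -3) each step.
step 7: u=0, v=-33 + (-4, -16) → u=-4, v=-49
step 8: u=-4, v=-49 + (-5, -19) → u=-9, v=-68
step 9: u=-9, v=-68 + (-6, -22) → u=-15, v=-90

u=-15, v=-90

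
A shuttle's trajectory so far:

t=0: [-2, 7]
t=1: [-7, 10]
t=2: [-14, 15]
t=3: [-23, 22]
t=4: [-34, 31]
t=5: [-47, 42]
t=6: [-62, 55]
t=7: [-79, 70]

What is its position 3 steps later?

Taking differences between consecutive positions: [-5, +3], [-7, +5], [-9, +7], [-11, +9], [-13, +11], [-15, +13], [-17, +15]. These grow by [-2, +2] each step.
step 8: [-79, 70] + [-19, +17] → [-98, 87]
step 9: [-98, 87] + [-21, +19] → [-119, 106]
step 10: [-119, 106] + [-23, +21] → [-142, 127]

[-142, 127]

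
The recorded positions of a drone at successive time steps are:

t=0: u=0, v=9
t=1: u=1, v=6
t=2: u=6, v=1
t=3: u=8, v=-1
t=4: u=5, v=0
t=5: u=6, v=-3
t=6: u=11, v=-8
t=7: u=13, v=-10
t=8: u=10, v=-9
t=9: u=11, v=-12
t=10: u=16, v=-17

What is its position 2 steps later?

Step-to-step displacements: (+1, -3), (+5, -5), (+2, -2), (-3, +1), (+1, -3), (+5, -5), (+2, -2), (-3, +1), (+1, -3), (+5, -5) — a repeating cycle of length 4.
step 11: apply (+2, -2) → u=18, v=-19
step 12: apply (-3, +1) → u=15, v=-18

u=15, v=-18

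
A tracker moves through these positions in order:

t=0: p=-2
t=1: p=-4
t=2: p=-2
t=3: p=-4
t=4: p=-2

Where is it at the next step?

Consecutive displacements -2, +2, -2, +2 scale by a factor of -1 each step.
step 5: -2 − 2 → p=-4

p=-4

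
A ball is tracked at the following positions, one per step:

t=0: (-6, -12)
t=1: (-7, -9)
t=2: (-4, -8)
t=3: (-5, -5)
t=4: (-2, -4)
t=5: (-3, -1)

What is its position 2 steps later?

(-1, 3)

Step-to-step displacements: (-1, +3), (+3, +1), (-1, +3), (+3, +1), (-1, +3) — a repeating cycle of length 2.
step 6: apply (+3, +1) → (0, 0)
step 7: apply (-1, +3) → (-1, 3)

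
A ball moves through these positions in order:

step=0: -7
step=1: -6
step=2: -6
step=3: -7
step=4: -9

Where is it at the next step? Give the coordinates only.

-12

Successive displacements: +1, +0, -1, -2 — each changes by -1.
step 5: -9 − 3 → -12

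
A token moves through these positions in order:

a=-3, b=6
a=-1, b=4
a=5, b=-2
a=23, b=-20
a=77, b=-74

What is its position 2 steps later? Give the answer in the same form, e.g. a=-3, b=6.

a=725, b=-722

Step-to-step displacements: (+2, -2), (+6, -6), (+18, -18), (+54, -54); each is 3× the previous.
step 5: a=77, b=-74 + (+162, -162) → a=239, b=-236
step 6: a=239, b=-236 + (+486, -486) → a=725, b=-722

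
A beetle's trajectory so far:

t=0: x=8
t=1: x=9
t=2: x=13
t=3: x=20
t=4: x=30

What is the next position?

x=43

Successive displacements: +1, +4, +7, +10 — each changes by +3.
step 5: 30 + 13 → x=43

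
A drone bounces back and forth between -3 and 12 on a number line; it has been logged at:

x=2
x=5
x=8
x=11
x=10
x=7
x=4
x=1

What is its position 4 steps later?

x=5

The value reflects between -3 and 12, moving 3 per step.
  step 8: 1 → -2
  step 9: -2 → -1
  step 10: -1 → 2
  step 11: 2 → 5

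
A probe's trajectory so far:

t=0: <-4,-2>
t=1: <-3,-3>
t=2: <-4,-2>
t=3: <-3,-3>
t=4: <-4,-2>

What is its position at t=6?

Step-to-step displacements: <+1,-1>, <-1,+1>, <+1,-1>, <-1,+1>; each is -1× the previous.
step 5: <-4,-2> + <+1,-1> → <-3,-3>
step 6: <-3,-3> + <-1,+1> → <-4,-2>

<-4,-2>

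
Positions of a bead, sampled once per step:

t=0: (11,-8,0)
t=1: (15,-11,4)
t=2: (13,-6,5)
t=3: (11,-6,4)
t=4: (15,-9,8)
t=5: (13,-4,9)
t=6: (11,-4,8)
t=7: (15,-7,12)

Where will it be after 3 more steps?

Step-to-step displacements: (+4,-3,+4), (-2,+5,+1), (-2,+0,-1), (+4,-3,+4), (-2,+5,+1), (-2,+0,-1), (+4,-3,+4) — a repeating cycle of length 3.
step 8: apply (-2,+5,+1) → (13,-2,13)
step 9: apply (-2,+0,-1) → (11,-2,12)
step 10: apply (+4,-3,+4) → (15,-5,16)

(15,-5,16)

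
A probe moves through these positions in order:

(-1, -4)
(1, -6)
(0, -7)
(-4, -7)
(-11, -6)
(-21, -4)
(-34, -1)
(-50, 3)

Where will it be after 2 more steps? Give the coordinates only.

First differences are (+2, -2), (-1, -1), (-4, +0), (-7, +1), (-10, +2), (-13, +3), (-16, +4); their common second difference is (-3, +1) (constant acceleration).
step 8: (-50, 3) + (-19, +5) → (-69, 8)
step 9: (-69, 8) + (-22, +6) → (-91, 14)

(-91, 14)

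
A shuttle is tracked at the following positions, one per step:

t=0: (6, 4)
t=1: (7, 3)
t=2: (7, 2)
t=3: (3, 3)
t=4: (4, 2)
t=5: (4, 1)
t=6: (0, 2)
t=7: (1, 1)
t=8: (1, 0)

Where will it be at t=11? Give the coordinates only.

The moves between consecutive positions are (+1, -1), (+0, -1), (-4, +1), (+1, -1), (+0, -1), (-4, +1), (+1, -1), (+0, -1); they repeat the 3-cycle [(+1, -1), (+0, -1), (-4, +1)].
step 9: apply (-4, +1) → (-3, 1)
step 10: apply (+1, -1) → (-2, 0)
step 11: apply (+0, -1) → (-2, -1)

(-2, -1)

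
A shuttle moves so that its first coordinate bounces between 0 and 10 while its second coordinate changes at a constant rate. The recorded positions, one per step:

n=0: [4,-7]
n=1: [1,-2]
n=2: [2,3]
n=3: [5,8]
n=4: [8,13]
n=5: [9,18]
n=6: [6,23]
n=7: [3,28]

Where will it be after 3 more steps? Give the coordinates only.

The first coordinate travels 3 per step and bounces off the walls at 0 and 10.
  step 8: 3 → 0
  step 9: 0 → 3
  step 10: 3 → 6
The second coordinate changes by +5 each step: at step 10 it is 43.

[6,43]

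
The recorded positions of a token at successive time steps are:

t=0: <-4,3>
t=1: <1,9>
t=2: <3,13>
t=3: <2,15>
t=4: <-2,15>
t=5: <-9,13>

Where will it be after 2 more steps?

Successive displacements: <+5,+6>, <+2,+4>, <-1,+2>, <-4,+0>, <-7,-2> — each changes by <-3,-2>.
step 6: <-9,13> + <-10,-4> → <-19,9>
step 7: <-19,9> + <-13,-6> → <-32,3>

<-32,3>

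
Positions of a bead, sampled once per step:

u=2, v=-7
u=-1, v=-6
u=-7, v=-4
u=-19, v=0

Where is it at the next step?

u=-43, v=8

Consecutive displacements (-3, +1), (-6, +2), (-12, +4) scale by a factor of 2 each step.
step 4: u=-19, v=0 + (-24, +8) → u=-43, v=8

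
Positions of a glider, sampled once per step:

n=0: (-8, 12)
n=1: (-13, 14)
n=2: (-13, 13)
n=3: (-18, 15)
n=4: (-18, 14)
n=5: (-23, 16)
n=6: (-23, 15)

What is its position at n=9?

Step-to-step displacements: (-5, +2), (+0, -1), (-5, +2), (+0, -1), (-5, +2), (+0, -1) — a repeating cycle of length 2.
step 7: apply (-5, +2) → (-28, 17)
step 8: apply (+0, -1) → (-28, 16)
step 9: apply (-5, +2) → (-33, 18)

(-33, 18)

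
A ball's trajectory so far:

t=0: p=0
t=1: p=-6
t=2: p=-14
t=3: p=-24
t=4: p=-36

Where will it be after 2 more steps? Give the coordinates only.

p=-66

Taking differences between consecutive positions: -6, -8, -10, -12. These grow by -2 each step.
step 5: -36 − 14 → p=-50
step 6: -50 − 16 → p=-66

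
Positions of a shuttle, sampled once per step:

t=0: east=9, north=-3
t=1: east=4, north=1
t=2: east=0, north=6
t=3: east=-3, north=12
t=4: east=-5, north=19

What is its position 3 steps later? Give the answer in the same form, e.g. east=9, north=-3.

Taking differences between consecutive positions: (-5,+4), (-4,+5), (-3,+6), (-2,+7). These grow by (+1,+1) each step.
step 5: east=-5, north=19 + (-1,+8) → east=-6, north=27
step 6: east=-6, north=27 + (+0,+9) → east=-6, north=36
step 7: east=-6, north=36 + (+1,+10) → east=-5, north=46

east=-5, north=46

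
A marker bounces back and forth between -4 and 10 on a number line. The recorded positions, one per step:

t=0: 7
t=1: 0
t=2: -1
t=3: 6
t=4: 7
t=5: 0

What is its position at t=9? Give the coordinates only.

The value travels 7 per step and bounces off the walls at -4 and 10.
  step 6: 0 → -1
  step 7: -1 → 6
  step 8: 6 → 7
  step 9: 7 → 0

0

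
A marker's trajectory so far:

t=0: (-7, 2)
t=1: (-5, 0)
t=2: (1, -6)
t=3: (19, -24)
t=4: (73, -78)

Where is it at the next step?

(235, -240)

Step-to-step displacements: (+2, -2), (+6, -6), (+18, -18), (+54, -54); each is 3× the previous.
step 5: (73, -78) + (+162, -162) → (235, -240)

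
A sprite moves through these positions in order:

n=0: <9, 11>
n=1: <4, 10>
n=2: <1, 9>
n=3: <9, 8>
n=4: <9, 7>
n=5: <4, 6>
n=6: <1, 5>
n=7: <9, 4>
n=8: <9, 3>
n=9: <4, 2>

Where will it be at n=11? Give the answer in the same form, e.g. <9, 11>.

The first coordinate repeats the cycle [9, 4, 1, 9] with period 4; step 11 mod 4 = 3, giving 9.
The second coordinate changes by -1 each step, so at step 11 it is 11 + 11·(-1) = 0.

<9, 0>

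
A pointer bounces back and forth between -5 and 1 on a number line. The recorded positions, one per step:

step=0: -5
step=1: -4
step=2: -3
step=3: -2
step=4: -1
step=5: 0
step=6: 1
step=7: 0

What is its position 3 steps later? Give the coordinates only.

The value reflects between -5 and 1, moving 1 per step.
  step 8: 0 → -1
  step 9: -1 → -2
  step 10: -2 → -3

-3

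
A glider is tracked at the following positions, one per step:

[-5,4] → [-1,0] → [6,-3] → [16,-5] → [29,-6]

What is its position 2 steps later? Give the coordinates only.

[64,-5]

First differences are [+4,-4], [+7,-3], [+10,-2], [+13,-1]; their common second difference is [+3,+1] (constant acceleration).
step 5: [29,-6] + [+16,+0] → [45,-6]
step 6: [45,-6] + [+19,+1] → [64,-5]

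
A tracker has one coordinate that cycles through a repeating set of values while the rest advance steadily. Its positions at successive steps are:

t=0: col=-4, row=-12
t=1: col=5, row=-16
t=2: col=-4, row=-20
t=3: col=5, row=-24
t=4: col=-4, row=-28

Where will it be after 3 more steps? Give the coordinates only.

Col: cycles through -4, 5 every 2 steps. Step 7 lands at position 1 of the cycle → 5.
Row: linear, -4 per step → -40 at step 7.

col=5, row=-40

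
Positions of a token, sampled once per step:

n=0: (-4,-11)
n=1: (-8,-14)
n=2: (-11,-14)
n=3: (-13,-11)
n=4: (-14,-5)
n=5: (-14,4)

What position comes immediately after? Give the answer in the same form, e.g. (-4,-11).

Taking differences between consecutive positions: (-4,-3), (-3,+0), (-2,+3), (-1,+6), (+0,+9). These grow by (+1,+3) each step.
step 6: (-14,4) + (+1,+12) → (-13,16)

(-13,16)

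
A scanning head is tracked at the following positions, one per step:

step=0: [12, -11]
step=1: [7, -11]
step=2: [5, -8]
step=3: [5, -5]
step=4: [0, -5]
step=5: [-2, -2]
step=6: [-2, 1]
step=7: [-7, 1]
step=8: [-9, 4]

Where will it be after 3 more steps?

Differencing gives [-5, +0], [-2, +3], [+0, +3], [-5, +0], [-2, +3], [+0, +3], [-5, +0], [-2, +3]. This is the pattern [-5, +0], [-2, +3], [+0, +3] repeated.
step 9: apply [+0, +3] → [-9, 7]
step 10: apply [-5, +0] → [-14, 7]
step 11: apply [-2, +3] → [-16, 10]

[-16, 10]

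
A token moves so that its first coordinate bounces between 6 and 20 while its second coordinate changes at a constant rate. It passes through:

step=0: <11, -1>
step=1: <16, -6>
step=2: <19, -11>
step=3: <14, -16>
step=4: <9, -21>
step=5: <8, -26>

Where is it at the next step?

<13, -31>

The first coordinate travels 5 per step and bounces off the walls at 6 and 20.
  step 6: 8 → 13
The second coordinate changes by -5 each step: at step 6 it is -31.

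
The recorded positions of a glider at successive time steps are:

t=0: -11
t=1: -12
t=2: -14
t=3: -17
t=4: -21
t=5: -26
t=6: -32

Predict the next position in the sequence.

-39

First differences are -1, -2, -3, -4, -5, -6; their common second difference is -1 (constant acceleration).
step 7: -32 − 7 → -39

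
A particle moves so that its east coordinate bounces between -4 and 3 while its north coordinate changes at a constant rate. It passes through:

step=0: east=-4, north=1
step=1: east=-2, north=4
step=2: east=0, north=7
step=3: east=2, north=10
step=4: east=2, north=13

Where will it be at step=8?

east=-2, north=25

The east coordinate reflects between -4 and 3, moving 2 per step.
  step 5: 2 → 0
  step 6: 0 → -2
  step 7: -2 → -4
  step 8: -4 → -2
The north coordinate changes by +3 each step: at step 8 it is 25.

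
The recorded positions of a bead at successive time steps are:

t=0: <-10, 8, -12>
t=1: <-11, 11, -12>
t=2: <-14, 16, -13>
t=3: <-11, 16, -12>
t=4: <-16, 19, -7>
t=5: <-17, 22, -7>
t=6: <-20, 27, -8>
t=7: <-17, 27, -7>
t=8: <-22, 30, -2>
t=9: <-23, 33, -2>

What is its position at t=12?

<-28, 41, 3>

The moves between consecutive positions are <-1, +3, +0>, <-3, +5, -1>, <+3, +0, +1>, <-5, +3, +5>, <-1, +3, +0>, <-3, +5, -1>, <+3, +0, +1>, <-5, +3, +5>, <-1, +3, +0>; they repeat the 4-cycle [<-1, +3, +0>, <-3, +5, -1>, <+3, +0, +1>, <-5, +3, +5>].
step 10: apply <-3, +5, -1> → <-26, 38, -3>
step 11: apply <+3, +0, +1> → <-23, 38, -2>
step 12: apply <-5, +3, +5> → <-28, 41, 3>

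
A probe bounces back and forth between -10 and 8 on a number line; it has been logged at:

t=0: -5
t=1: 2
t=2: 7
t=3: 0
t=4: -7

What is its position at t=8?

1

The value reflects between -10 and 8, moving 7 per step.
  step 5: -7 → -6
  step 6: -6 → 1
  step 7: 1 → 8
  step 8: 8 → 1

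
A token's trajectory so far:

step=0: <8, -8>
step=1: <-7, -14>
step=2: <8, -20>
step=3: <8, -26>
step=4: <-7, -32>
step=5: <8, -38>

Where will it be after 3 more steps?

<8, -56>

First: cycles through 8, -7, 8 every 3 steps. Step 8 lands at position 2 of the cycle → 8.
Second: linear, -6 per step → -56 at step 8.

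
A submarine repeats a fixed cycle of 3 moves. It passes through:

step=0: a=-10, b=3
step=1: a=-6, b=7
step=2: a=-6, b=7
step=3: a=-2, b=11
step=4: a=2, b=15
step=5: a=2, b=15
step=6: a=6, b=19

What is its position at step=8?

The moves between consecutive positions are (+4, +4), (+0, +0), (+4, +4), (+4, +4), (+0, +0), (+4, +4); they repeat the 3-cycle [(+4, +4), (+0, +0), (+4, +4)].
step 7: apply (+4, +4) → a=10, b=23
step 8: apply (+0, +0) → a=10, b=23

a=10, b=23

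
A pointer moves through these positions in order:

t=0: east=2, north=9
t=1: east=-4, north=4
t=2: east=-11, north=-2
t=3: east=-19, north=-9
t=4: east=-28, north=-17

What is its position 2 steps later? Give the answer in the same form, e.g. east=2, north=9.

east=-49, north=-36

Successive displacements: (-6, -5), (-7, -6), (-8, -7), (-9, -8) — each changes by (-1, -1).
step 5: east=-28, north=-17 + (-10, -9) → east=-38, north=-26
step 6: east=-38, north=-26 + (-11, -10) → east=-49, north=-36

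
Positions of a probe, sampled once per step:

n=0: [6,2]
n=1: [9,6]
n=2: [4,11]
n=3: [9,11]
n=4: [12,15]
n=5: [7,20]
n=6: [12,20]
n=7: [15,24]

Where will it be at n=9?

[15,29]

The moves between consecutive positions are [+3,+4], [-5,+5], [+5,+0], [+3,+4], [-5,+5], [+5,+0], [+3,+4]; they repeat the 3-cycle [[+3,+4], [-5,+5], [+5,+0]].
step 8: apply [-5,+5] → [10,29]
step 9: apply [+5,+0] → [15,29]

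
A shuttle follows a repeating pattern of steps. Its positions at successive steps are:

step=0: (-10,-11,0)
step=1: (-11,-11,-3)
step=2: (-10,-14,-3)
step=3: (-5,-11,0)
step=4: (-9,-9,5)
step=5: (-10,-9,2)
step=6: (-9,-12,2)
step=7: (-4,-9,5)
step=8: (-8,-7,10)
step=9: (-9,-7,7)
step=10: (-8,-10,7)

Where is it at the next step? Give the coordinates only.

(-3,-7,10)

Differencing gives (-1,+0,-3), (+1,-3,+0), (+5,+3,+3), (-4,+2,+5), (-1,+0,-3), (+1,-3,+0), (+5,+3,+3), (-4,+2,+5), (-1,+0,-3), (+1,-3,+0). This is the pattern (-1,+0,-3), (+1,-3,+0), (+5,+3,+3), (-4,+2,+5) repeated.
step 11: apply (+5,+3,+3) → (-3,-7,10)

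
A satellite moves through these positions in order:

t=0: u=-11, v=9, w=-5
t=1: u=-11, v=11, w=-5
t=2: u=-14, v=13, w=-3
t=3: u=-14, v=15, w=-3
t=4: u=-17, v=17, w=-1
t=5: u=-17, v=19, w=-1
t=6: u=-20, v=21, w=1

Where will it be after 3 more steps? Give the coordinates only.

u=-23, v=27, w=3

Step-to-step displacements: (+0, +2, +0), (-3, +2, +2), (+0, +2, +0), (-3, +2, +2), (+0, +2, +0), (-3, +2, +2) — a repeating cycle of length 2.
step 7: apply (+0, +2, +0) → u=-20, v=23, w=1
step 8: apply (-3, +2, +2) → u=-23, v=25, w=3
step 9: apply (+0, +2, +0) → u=-23, v=27, w=3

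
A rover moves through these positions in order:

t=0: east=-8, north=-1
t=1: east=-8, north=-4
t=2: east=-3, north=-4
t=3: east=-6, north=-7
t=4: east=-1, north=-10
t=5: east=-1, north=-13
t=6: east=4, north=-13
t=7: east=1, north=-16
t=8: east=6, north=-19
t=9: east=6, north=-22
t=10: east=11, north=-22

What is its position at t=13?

The moves between consecutive positions are (+0, -3), (+5, +0), (-3, -3), (+5, -3), (+0, -3), (+5, +0), (-3, -3), (+5, -3), (+0, -3), (+5, +0); they repeat the 4-cycle [(+0, -3), (+5, +0), (-3, -3), (+5, -3)].
step 11: apply (-3, -3) → east=8, north=-25
step 12: apply (+5, -3) → east=13, north=-28
step 13: apply (+0, -3) → east=13, north=-31

east=13, north=-31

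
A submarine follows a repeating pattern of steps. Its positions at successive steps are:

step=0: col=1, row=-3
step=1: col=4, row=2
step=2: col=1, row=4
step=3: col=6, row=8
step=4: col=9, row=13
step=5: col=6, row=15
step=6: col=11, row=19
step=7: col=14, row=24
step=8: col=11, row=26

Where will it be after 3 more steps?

Step-to-step displacements: (+3,+5), (-3,+2), (+5,+4), (+3,+5), (-3,+2), (+5,+4), (+3,+5), (-3,+2) — a repeating cycle of length 3.
step 9: apply (+5,+4) → col=16, row=30
step 10: apply (+3,+5) → col=19, row=35
step 11: apply (-3,+2) → col=16, row=37

col=16, row=37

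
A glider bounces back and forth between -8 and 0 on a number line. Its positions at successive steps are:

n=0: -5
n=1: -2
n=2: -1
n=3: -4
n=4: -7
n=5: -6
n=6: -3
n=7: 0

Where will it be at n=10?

-7

The value travels 3 per step and bounces off the walls at -8 and 0.
  step 8: 0 → -3
  step 9: -3 → -6
  step 10: -6 → -7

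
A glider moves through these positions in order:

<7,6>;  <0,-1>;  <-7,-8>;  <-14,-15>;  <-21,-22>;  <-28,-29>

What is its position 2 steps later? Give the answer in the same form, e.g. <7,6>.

Each step adds <-7,-7> to the position.
step 6: <-28,-29> + <-7,-7> → <-35,-36>
step 7: <-35,-36> + <-7,-7> → <-42,-43>

<-42,-43>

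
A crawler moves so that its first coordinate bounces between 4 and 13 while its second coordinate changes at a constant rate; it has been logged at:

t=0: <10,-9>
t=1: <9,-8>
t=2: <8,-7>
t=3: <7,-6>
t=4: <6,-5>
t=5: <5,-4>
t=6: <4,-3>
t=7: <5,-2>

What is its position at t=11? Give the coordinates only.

<9,2>

The first coordinate travels 1 per step and bounces off the walls at 4 and 13.
  step 8: 5 → 6
  step 9: 6 → 7
  step 10: 7 → 8
  step 11: 8 → 9
The second coordinate changes by +1 each step: at step 11 it is 2.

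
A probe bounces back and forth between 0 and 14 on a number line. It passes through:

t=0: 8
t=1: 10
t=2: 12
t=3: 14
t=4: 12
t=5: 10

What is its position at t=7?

The value reflects between 0 and 14, moving 2 per step.
  step 6: 10 → 8
  step 7: 8 → 6

6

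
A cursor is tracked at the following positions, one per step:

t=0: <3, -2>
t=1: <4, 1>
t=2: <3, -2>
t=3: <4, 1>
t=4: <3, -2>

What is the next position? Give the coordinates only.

Step-to-step displacements: <+1, +3>, <-1, -3>, <+1, +3>, <-1, -3>; each is -1× the previous.
step 5: <3, -2> + <+1, +3> → <4, 1>

<4, 1>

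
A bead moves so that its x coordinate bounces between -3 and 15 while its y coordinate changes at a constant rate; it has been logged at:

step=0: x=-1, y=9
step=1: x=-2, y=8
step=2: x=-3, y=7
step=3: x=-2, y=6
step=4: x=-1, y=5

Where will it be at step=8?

x=3, y=1

The x coordinate reflects between -3 and 15, moving 1 per step.
  step 5: -1 → 0
  step 6: 0 → 1
  step 7: 1 → 2
  step 8: 2 → 3
The y coordinate changes by -1 each step: at step 8 it is 1.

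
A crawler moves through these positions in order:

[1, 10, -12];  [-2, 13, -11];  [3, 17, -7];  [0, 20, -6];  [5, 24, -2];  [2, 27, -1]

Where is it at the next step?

[7, 31, 3]

The moves between consecutive positions are [-3, +3, +1], [+5, +4, +4], [-3, +3, +1], [+5, +4, +4], [-3, +3, +1]; they repeat the 2-cycle [[-3, +3, +1], [+5, +4, +4]].
step 6: apply [+5, +4, +4] → [7, 31, 3]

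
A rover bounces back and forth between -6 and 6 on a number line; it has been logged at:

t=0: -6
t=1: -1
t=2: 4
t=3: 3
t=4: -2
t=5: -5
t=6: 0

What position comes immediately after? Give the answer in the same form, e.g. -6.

5

The value travels 5 per step and bounces off the walls at -6 and 6.
  step 7: 0 → 5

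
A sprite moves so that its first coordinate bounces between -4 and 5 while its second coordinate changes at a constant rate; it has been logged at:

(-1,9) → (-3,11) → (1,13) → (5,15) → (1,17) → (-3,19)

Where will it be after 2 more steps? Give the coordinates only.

(3,23)

The first coordinate reflects between -4 and 5, moving 4 per step.
  step 6: -3 → -1
  step 7: -1 → 3
The second coordinate changes by +2 each step: at step 7 it is 23.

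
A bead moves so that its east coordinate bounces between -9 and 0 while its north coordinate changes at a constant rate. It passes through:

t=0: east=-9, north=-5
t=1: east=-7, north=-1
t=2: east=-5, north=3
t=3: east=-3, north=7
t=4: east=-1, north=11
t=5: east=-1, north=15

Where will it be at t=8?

east=-7, north=27

The east coordinate reflects between -9 and 0, moving 2 per step.
  step 6: -1 → -3
  step 7: -3 → -5
  step 8: -5 → -7
The north coordinate changes by +4 each step: at step 8 it is 27.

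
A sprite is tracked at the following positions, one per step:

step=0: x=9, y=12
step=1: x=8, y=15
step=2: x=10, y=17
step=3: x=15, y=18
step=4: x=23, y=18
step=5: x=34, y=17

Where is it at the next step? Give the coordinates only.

x=48, y=15

Successive displacements: (-1, +3), (+2, +2), (+5, +1), (+8, +0), (+11, -1) — each changes by (+3, -1).
step 6: x=34, y=17 + (+14, -2) → x=48, y=15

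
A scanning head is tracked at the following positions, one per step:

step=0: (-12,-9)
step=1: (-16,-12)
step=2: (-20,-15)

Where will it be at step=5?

Each step adds (-4,-3) to the position.
step 3: (-20,-15) + (-4,-3) → (-24,-18)
step 4: (-24,-18) + (-4,-3) → (-28,-21)
step 5: (-28,-21) + (-4,-3) → (-32,-24)

(-32,-24)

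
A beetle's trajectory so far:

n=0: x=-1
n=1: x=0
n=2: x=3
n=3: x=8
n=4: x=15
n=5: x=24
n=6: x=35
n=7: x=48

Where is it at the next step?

x=63

Taking differences between consecutive positions: +1, +3, +5, +7, +9, +11, +13. These grow by +2 each step.
step 8: 48 + 15 → x=63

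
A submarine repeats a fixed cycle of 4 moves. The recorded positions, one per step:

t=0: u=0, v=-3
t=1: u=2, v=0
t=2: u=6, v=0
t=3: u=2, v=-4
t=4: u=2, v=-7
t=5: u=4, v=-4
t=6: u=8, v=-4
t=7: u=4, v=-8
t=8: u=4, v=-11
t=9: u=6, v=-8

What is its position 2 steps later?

Differencing gives (+2, +3), (+4, +0), (-4, -4), (+0, -3), (+2, +3), (+4, +0), (-4, -4), (+0, -3), (+2, +3). This is the pattern (+2, +3), (+4, +0), (-4, -4), (+0, -3) repeated.
step 10: apply (+4, +0) → u=10, v=-8
step 11: apply (-4, -4) → u=6, v=-12

u=6, v=-12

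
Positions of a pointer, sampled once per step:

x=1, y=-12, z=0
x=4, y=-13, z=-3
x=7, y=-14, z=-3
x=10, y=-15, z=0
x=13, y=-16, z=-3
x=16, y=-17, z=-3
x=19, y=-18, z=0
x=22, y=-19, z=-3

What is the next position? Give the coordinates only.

The x coordinate changes by +3 each step, so at step 8 it is 1 + 8·(3) = 25.
The y coordinate changes by -1 each step, so at step 8 it is -12 + 8·(-1) = -20.
The z coordinate repeats the cycle [0, -3, -3] with period 3; step 8 mod 3 = 2, giving -3.

x=25, y=-20, z=-3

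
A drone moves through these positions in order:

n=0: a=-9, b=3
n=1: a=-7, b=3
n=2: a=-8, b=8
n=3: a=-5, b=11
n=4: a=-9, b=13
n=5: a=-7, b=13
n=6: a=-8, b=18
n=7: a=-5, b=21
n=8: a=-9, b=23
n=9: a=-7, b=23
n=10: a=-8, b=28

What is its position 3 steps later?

The moves between consecutive positions are (+2, +0), (-1, +5), (+3, +3), (-4, +2), (+2, +0), (-1, +5), (+3, +3), (-4, +2), (+2, +0), (-1, +5); they repeat the 4-cycle [(+2, +0), (-1, +5), (+3, +3), (-4, +2)].
step 11: apply (+3, +3) → a=-5, b=31
step 12: apply (-4, +2) → a=-9, b=33
step 13: apply (+2, +0) → a=-7, b=33

a=-7, b=33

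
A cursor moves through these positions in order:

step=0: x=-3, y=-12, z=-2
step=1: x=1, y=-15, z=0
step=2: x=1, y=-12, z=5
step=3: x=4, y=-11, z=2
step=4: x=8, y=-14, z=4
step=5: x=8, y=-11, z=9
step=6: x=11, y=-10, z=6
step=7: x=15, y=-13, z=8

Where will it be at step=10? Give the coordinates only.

Differencing gives (+4, -3, +2), (+0, +3, +5), (+3, +1, -3), (+4, -3, +2), (+0, +3, +5), (+3, +1, -3), (+4, -3, +2). This is the pattern (+4, -3, +2), (+0, +3, +5), (+3, +1, -3) repeated.
step 8: apply (+0, +3, +5) → x=15, y=-10, z=13
step 9: apply (+3, +1, -3) → x=18, y=-9, z=10
step 10: apply (+4, -3, +2) → x=22, y=-12, z=12

x=22, y=-12, z=12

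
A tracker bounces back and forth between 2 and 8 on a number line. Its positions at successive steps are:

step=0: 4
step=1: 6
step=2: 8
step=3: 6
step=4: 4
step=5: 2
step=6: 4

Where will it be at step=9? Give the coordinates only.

The value reflects between 2 and 8, moving 2 per step.
  step 7: 4 → 6
  step 8: 6 → 8
  step 9: 8 → 6

6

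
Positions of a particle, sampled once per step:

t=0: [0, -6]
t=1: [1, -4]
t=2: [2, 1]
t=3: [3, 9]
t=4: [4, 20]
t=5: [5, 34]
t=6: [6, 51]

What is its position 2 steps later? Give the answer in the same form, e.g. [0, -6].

Successive displacements: [+1, +2], [+1, +5], [+1, +8], [+1, +11], [+1, +14], [+1, +17] — each changes by [+0, +3].
step 7: [6, 51] + [+1, +20] → [7, 71]
step 8: [7, 71] + [+1, +23] → [8, 94]

[8, 94]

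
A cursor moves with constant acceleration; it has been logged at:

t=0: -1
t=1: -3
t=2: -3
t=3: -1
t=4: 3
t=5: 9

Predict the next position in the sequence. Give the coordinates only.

Taking differences between consecutive positions: -2, +0, +2, +4, +6. These grow by +2 each step.
step 6: 9 + 8 → 17

17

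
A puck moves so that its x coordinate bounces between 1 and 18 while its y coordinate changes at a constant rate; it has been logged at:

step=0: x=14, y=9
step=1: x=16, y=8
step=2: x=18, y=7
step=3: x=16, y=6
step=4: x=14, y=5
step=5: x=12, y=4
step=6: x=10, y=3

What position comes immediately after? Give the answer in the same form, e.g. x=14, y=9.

The x coordinate reflects between 1 and 18, moving 2 per step.
  step 7: 10 → 8
The y coordinate changes by -1 each step: at step 7 it is 2.

x=8, y=2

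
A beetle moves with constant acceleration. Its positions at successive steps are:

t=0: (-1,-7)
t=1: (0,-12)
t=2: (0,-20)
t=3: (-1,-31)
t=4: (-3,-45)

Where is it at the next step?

First differences are (+1,-5), (+0,-8), (-1,-11), (-2,-14); their common second difference is (-1,-3) (constant acceleration).
step 5: (-3,-45) + (-3,-17) → (-6,-62)

(-6,-62)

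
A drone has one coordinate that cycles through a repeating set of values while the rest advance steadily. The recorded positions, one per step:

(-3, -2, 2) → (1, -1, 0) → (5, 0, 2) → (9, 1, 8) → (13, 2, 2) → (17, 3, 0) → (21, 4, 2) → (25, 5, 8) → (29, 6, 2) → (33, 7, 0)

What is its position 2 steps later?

First: linear, +4 per step → 41 at step 11.
Second: linear, +1 per step → 9 at step 11.
Third: cycles through 2, 0, 2, 8 every 4 steps. Step 11 lands at position 3 of the cycle → 8.

(41, 9, 8)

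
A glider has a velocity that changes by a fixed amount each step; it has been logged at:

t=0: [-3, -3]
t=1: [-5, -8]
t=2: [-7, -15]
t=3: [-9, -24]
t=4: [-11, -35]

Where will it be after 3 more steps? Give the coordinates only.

First differences are [-2, -5], [-2, -7], [-2, -9], [-2, -11]; their common second difference is [+0, -2] (constant acceleration).
step 5: [-11, -35] + [-2, -13] → [-13, -48]
step 6: [-13, -48] + [-2, -15] → [-15, -63]
step 7: [-15, -63] + [-2, -17] → [-17, -80]

[-17, -80]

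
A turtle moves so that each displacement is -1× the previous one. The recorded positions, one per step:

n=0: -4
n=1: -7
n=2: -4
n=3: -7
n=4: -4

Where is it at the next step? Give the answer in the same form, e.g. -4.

-7

Consecutive displacements -3, +3, -3, +3 scale by a factor of -1 each step.
step 5: -4 − 3 → -7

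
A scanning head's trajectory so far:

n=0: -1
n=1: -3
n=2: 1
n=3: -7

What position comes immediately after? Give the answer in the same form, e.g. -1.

Step-to-step displacements: -2, +4, -8; each is -2× the previous.
step 4: -7 + 16 → 9

9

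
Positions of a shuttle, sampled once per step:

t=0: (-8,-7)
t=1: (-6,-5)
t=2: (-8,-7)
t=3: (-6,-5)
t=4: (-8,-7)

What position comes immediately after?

Consecutive displacements (+2,+2), (-2,-2), (+2,+2), (-2,-2) scale by a factor of -1 each step.
step 5: (-8,-7) + (+2,+2) → (-6,-5)

(-6,-5)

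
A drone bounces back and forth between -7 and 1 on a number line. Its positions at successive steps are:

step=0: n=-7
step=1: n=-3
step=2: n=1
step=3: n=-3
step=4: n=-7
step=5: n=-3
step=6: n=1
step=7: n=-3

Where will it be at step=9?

n=-3

The value travels 4 per step and bounces off the walls at -7 and 1.
  step 8: -3 → -7
  step 9: -7 → -3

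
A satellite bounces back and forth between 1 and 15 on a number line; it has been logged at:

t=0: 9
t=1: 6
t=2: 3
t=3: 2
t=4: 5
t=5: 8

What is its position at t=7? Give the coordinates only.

The value reflects between 1 and 15, moving 3 per step.
  step 6: 8 → 11
  step 7: 11 → 14

14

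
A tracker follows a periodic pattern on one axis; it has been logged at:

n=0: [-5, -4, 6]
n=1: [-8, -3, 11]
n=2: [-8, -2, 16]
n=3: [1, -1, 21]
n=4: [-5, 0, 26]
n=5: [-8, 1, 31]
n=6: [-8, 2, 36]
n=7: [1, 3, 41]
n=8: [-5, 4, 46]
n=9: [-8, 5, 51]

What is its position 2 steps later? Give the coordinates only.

First: cycles through -5, -8, -8, 1 every 4 steps. Step 11 lands at position 3 of the cycle → 1.
Second: linear, +1 per step → 7 at step 11.
Third: linear, +5 per step → 61 at step 11.

[1, 7, 61]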